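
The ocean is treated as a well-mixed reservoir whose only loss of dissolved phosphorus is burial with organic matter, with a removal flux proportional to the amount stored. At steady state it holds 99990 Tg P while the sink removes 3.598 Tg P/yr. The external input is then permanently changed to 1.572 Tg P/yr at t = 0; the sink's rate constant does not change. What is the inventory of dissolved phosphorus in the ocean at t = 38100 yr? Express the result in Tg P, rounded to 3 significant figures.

τ = M₀/F₀ = 99990/3.598 = 27790 yr; rate constant k = 1/τ.
New steady state M_∞ = F₁/k = F₁·τ = 1.572 × 27790 = 43687 Tg P.
M(t) = M_∞ + (M₀ − M_∞)·e^(−t/τ); t/τ = 38100/27790 = 1.371, so e^(−t/τ) = 0.2539.
M(t) = 43687 + 56300 × 0.2539 = 57980 Tg P.

58000 Tg P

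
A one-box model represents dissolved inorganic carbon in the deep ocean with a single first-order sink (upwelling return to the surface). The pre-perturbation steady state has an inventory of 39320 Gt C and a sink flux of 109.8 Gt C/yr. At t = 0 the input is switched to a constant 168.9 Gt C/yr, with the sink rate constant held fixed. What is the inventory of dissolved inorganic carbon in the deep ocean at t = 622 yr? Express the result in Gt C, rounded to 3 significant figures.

56800 Gt C

The sink rate constant is k = F₀/M₀ = 109.8/39320 = 0.002792 yr⁻¹.
Solving dM/dt = F₁ − kM with M(0) = M₀ gives M(t) = F₁/k + (M₀ − F₁/k)·e^(−kt).
F₁/k = 168.9/0.002792 = 60484 Gt C; kt = 0.002792 × 622 = 1.737, e^(−kt) = 0.1761.
M(622) = 60484 + (39320 − 60484) × 0.1761 = 60484 − 3726 = 56758 Gt C.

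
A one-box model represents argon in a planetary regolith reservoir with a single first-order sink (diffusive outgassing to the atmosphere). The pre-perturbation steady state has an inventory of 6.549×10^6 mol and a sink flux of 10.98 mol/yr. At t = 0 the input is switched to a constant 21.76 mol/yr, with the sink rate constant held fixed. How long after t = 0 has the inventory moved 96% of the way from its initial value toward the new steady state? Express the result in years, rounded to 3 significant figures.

τ = M₀/F₀ = 6.549×10^6/10.98 = 596400 yr.
The remaining gap fraction is e^(−t/τ); 96% covered ⇒ e^(−t/τ) = 0.0400.
t = −τ ln(0.0400) = 596400 × 3.219 = 1.920×10^6 yr.

1.92×10^6 yr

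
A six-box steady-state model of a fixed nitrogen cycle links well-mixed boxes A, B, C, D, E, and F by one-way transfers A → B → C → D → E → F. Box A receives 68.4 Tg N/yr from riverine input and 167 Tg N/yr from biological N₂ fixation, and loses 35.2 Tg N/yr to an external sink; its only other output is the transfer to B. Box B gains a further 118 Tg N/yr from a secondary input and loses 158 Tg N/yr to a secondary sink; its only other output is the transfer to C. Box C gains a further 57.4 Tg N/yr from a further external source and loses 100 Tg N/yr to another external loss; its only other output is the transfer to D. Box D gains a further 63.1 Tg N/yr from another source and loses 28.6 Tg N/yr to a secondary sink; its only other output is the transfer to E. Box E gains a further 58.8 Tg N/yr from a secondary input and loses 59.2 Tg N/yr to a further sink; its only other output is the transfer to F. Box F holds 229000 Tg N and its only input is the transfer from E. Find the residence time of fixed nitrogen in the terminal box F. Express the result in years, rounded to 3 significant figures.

1510 yr

Box A: F(A→B) = (68.4 + 167) − 35.2 = 200.20 Tg N/yr.
Box B: F(B→C) = (200.20 + 118) − 158 = 160.20 Tg N/yr.
Box C: F(C→D) = (160.20 + 57.4) − 100 = 117.60 Tg N/yr.
Box D: F(D→E) = (117.60 + 63.1) − 28.6 = 152.10 Tg N/yr.
Box E: F(E→F) = (152.10 + 58.8) − 59.2 = 151.70 Tg N/yr.
Box F throughput = its input = 151.70 Tg N/yr; τ = 229000 / 151.70 = 1510 yr.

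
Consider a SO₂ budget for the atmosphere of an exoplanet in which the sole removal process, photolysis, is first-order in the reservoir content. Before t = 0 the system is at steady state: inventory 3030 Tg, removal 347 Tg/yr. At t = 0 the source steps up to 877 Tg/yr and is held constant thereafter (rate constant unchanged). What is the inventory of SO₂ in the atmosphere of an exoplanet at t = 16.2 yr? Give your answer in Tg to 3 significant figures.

τ = M₀/F₀ = 3030/347 = 8.732 yr; rate constant k = 1/τ.
New steady state M_∞ = F₁/k = F₁·τ = 877 × 8.732 = 7658.0 Tg.
M(t) = M_∞ + (M₀ − M_∞)·e^(−t/τ); t/τ = 16.2/8.732 = 1.855, so e^(−t/τ) = 0.1564.
M(t) = 7658.0 − 4628 × 0.1564 = 6934.1 Tg.

6930 Tg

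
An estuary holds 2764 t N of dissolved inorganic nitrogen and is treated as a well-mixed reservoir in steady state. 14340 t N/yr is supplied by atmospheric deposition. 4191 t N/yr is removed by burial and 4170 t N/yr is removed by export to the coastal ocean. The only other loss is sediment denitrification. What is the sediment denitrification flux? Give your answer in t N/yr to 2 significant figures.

6000 t N/yr

At steady state ΣF_in = ΣF_out.
ΣF_in = 14340 t N/yr.
Sediment denitrification flux = ΣF_in − (4191 + 4170) = 14340 − 8361 = 5979 t N/yr.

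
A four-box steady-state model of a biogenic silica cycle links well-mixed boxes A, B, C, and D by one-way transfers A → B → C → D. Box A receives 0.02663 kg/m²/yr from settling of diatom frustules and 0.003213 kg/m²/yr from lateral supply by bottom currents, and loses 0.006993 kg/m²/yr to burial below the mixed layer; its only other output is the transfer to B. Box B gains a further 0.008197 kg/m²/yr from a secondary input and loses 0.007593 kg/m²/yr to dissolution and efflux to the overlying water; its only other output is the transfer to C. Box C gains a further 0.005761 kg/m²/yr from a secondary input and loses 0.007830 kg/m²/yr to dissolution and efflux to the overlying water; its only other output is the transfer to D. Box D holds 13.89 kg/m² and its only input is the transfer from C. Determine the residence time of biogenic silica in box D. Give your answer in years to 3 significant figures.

Box A: F(A→B) = (0.02663 + 0.003213) − 0.006993 = 0.022850 kg/m²/yr.
Box B: F(B→C) = (0.022850 + 0.008197) − 0.007593 = 0.023454 kg/m²/yr.
Box C: F(C→D) = (0.023454 + 0.005761) − 0.007830 = 0.021385 kg/m²/yr.
Box D throughput = its input = 0.021385 kg/m²/yr; τ = 13.89 / 0.021385 = 649.5 yr.

650 yr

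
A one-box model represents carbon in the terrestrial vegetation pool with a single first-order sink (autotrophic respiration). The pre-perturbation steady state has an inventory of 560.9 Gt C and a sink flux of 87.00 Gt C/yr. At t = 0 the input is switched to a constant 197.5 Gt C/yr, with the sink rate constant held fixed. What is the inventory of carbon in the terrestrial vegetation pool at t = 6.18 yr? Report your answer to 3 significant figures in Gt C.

1000 Gt C

Residence time τ = M₀/F₀ = 6.447 yr. The eventual steady state is M_∞ = M₀·(F₁/F₀) = 560.9 × 197.5/87.00 = 1273.3 Gt C.
The anomaly ΔM(t) = M(t) − M_∞ decays as ΔM₀·e^(−t/τ) with ΔM₀ = 560.9 − 1273.3 = −712.4 Gt C.
At t = 6.18 yr, e^(−t/τ) = e^(−0.9586) = 0.3834, so ΔM = −273.2 Gt C and M = 1273.3 − 273.2 = 1000.1 Gt C.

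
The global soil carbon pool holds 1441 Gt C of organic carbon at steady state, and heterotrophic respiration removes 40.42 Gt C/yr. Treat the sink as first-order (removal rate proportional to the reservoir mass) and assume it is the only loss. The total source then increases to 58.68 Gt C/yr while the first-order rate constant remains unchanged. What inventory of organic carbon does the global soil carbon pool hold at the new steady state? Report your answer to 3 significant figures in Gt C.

Rate constant k = F/M = 40.42 / 1441 = 0.02805 yr⁻¹.
At the new steady state, source = k·M_new ⇒ M_new = 58.68 / 0.02805 = 2092 Gt C.
(Equivalently M_new = M × F_new/F_old = 1441 × 58.68/40.42.)

2090 Gt C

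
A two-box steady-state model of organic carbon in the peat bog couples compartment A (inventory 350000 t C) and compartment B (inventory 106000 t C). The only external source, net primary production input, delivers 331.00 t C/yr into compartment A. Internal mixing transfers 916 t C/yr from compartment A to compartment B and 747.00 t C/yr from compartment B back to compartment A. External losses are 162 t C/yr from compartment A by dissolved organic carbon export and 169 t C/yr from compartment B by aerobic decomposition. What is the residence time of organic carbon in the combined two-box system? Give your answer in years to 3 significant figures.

For the system as a whole, the A↔B exchange is internal and contributes nothing to the throughput; only the external sinks remove mass.
M_total = 350000 + 106000 = 456000 t C.
ΣF_external_out = 162 + 169 = 331.00 t C/yr.
τ = M_total / ΣF_ext = 456000 / 331.00 = 1378 yr.

1380 yr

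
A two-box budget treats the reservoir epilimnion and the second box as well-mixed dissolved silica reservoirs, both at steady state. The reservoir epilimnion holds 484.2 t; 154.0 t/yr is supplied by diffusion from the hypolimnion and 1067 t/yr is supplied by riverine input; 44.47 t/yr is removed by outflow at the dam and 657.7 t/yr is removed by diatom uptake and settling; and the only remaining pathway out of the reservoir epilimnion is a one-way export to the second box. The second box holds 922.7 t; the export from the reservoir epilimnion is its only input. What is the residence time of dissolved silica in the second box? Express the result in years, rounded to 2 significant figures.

Balance the reservoir epilimnion: ΣF_in = 154.0 + 1067 = 1221.0 t/yr.
Export to the second box = ΣF_in − (44.47 + 657.7) = 518.83 t/yr.
At steady state the output of the second box equals its input, 518.83 t/yr.
τ = M / F = 922.7 / 518.83 = 1.778 yr.

1.8 yr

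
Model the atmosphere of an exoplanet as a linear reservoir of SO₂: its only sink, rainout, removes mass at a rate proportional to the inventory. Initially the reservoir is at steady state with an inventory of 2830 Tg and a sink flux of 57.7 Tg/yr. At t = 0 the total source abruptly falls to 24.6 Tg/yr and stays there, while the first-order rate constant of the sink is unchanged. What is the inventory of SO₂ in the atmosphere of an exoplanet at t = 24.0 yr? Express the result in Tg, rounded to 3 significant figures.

2200 Tg

The sink rate constant is k = F₀/M₀ = 57.7/2830 = 0.02039 yr⁻¹.
Solving dM/dt = F₁ − kM with M(0) = M₀ gives M(t) = F₁/k + (M₀ − F₁/k)·e^(−kt).
F₁/k = 24.6/0.02039 = 1206.6 Tg; kt = 0.02039 × 24.0 = 0.4893, e^(−kt) = 0.6130.
M(24.0) = 1206.6 + (2830 − 1206.6) × 0.6130 = 1206.6 + 995.2 = 2201.8 Tg.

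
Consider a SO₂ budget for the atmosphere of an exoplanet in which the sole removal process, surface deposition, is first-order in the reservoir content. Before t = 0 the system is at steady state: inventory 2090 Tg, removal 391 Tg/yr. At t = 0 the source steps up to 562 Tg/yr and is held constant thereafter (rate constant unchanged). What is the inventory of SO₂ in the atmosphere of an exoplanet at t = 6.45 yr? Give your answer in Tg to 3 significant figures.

The sink rate constant is k = F₀/M₀ = 391/2090 = 0.1871 yr⁻¹.
Solving dM/dt = F₁ − kM with M(0) = M₀ gives M(t) = F₁/k + (M₀ − F₁/k)·e^(−kt).
F₁/k = 562/0.1871 = 3004.0 Tg; kt = 0.1871 × 6.45 = 1.207, e^(−kt) = 0.2992.
M(6.45) = 3004.0 + (2090 − 3004.0) × 0.2992 = 3004.0 − 273.5 = 2730.6 Tg.

2730 Tg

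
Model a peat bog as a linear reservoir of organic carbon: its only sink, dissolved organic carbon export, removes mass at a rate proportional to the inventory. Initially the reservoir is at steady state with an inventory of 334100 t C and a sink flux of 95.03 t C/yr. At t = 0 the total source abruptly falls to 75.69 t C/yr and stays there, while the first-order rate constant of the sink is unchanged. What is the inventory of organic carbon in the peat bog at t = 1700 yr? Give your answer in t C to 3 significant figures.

308000 t C

Residence time τ = M₀/F₀ = 3516 yr. The eventual steady state is M_∞ = M₀·(F₁/F₀) = 334100 × 75.69/95.03 = 266110 t C.
The anomaly ΔM(t) = M(t) − M_∞ decays as ΔM₀·e^(−t/τ) with ΔM₀ = 334100 − 266110 = 67990 t C.
At t = 1700 yr, e^(−t/τ) = e^(−0.4835) = 0.6166, so ΔM = 41930 t C and M = 266110 + 41930 = 308030 t C.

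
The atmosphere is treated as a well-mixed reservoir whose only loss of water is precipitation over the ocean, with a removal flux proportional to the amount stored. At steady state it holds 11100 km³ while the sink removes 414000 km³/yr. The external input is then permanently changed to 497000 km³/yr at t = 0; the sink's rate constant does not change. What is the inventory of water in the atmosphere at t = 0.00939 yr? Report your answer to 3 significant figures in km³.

11800 km³

Residence time τ = M₀/F₀ = 0.02681 yr. The eventual steady state is M_∞ = M₀·(F₁/F₀) = 11100 × 497000/414000 = 13325 km³.
The anomaly ΔM(t) = M(t) − M_∞ decays as ΔM₀·e^(−t/τ) with ΔM₀ = 11100 − 13325 = −2225 km³.
At t = 0.00939 yr, e^(−t/τ) = e^(−0.3502) = 0.7045, so ΔM = −1568 km³ and M = 13325 − 1568 = 11758 km³.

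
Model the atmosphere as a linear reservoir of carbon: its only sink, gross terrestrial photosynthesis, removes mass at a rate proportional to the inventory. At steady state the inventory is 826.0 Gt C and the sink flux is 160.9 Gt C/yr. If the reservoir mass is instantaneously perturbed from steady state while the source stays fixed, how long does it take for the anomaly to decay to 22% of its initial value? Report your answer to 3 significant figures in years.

7.77 yr

For a linear reservoir the anomaly decays as exp(−t/τ) with τ = M/F = 826.0/160.9 = 5.134 yr.
exp(−t/τ) = 0.22 ⇒ t = −τ ln(0.22) = 5.134 × 1.514 = 7.773 yr.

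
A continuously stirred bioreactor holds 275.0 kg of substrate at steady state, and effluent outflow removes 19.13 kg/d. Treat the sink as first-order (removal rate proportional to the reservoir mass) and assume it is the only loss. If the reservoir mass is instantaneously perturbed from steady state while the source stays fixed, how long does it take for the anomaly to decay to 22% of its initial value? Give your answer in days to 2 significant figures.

22 d

For a linear reservoir the anomaly decays as exp(−t/τ) with τ = M/F = 275.0/19.13 = 14.38 d.
exp(−t/τ) = 0.22 ⇒ t = −τ ln(0.22) = 14.38 × 1.514 = 21.77 d.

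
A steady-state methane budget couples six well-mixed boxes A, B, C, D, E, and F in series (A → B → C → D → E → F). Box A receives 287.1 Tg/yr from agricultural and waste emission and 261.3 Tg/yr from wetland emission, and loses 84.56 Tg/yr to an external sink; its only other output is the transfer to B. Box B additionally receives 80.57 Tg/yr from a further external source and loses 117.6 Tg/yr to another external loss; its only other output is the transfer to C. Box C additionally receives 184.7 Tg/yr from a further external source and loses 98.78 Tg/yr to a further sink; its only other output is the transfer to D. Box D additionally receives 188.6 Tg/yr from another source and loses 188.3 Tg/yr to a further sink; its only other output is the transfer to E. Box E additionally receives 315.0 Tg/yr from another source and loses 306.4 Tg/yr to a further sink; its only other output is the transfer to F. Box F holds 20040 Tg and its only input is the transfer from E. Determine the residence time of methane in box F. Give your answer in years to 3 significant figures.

Box A: F(A→B) = (287.1 + 261.3) − 84.56 = 463.84 Tg/yr.
Box B: F(B→C) = (463.84 + 80.57) − 117.6 = 426.81 Tg/yr.
Box C: F(C→D) = (426.81 + 184.7) − 98.78 = 512.73 Tg/yr.
Box D: F(D→E) = (512.73 + 188.6) − 188.3 = 513.03 Tg/yr.
Box E: F(E→F) = (513.03 + 315.0) − 306.4 = 521.63 Tg/yr.
Box F throughput = its input = 521.63 Tg/yr; τ = 20040 / 521.63 = 38.42 yr.

38.4 yr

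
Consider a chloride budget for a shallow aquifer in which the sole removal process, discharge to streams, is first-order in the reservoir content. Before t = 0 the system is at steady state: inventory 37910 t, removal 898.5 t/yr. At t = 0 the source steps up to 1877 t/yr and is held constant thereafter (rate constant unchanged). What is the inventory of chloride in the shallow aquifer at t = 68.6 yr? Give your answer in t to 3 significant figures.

τ = M₀/F₀ = 37910/898.5 = 42.19 yr; rate constant k = 1/τ.
New steady state M_∞ = F₁/k = F₁·τ = 1877 × 42.19 = 79195 t.
M(t) = M_∞ + (M₀ − M_∞)·e^(−t/τ); t/τ = 68.6/42.19 = 1.626, so e^(−t/τ) = 0.1967.
M(t) = 79195 − 41290 × 0.1967 = 71073 t.

71100 t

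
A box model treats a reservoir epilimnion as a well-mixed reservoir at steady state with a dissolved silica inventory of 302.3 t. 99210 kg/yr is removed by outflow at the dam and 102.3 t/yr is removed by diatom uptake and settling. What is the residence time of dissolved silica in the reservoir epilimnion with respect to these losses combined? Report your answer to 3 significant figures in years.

1.50 yr

Convert the outflow at the dam flux: 99210 kg/yr = 99.21 t/yr.
Total removal = 99.21 + 102.3 = 201.51 t/yr.
τ = M / ΣF_out = 302.3 / 201.51 = 1.500 yr.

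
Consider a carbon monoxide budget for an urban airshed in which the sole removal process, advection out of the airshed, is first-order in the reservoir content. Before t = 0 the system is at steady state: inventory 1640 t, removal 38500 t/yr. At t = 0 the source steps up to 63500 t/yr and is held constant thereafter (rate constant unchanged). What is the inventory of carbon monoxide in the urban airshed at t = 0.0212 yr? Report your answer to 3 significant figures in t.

2060 t

The sink rate constant is k = F₀/M₀ = 38500/1640 = 23.48 yr⁻¹.
Solving dM/dt = F₁ − kM with M(0) = M₀ gives M(t) = F₁/k + (M₀ − F₁/k)·e^(−kt).
F₁/k = 63500/23.48 = 2704.9 t; kt = 23.48 × 0.0212 = 0.4977, e^(−kt) = 0.6079.
M(0.0212) = 2704.9 + (1640 − 2704.9) × 0.6079 = 2704.9 − 647.4 = 2057.5 t.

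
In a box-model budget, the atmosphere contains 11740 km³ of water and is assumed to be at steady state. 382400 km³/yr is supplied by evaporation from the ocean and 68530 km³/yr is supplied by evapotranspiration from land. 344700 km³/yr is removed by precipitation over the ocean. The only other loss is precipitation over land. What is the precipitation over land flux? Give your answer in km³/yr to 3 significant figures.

At steady state ΣF_in = ΣF_out.
ΣF_in = 382400 + 68530 = 450930 km³/yr.
Precipitation over land flux = ΣF_in − (344700) = 450930 − 344700 = 106200 km³/yr.

106000 km³/yr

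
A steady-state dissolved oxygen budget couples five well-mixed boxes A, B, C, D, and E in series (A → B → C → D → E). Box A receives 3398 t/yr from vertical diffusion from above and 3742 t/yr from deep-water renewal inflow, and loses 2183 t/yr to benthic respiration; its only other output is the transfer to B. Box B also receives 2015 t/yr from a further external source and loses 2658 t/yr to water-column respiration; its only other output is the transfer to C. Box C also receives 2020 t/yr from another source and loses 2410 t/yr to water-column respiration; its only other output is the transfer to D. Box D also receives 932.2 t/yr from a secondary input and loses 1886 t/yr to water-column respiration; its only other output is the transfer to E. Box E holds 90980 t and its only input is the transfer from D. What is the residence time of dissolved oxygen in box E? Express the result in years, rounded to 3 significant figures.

Box A: F(A→B) = (3398 + 3742) − 2183 = 4957.0 t/yr.
Box B: F(B→C) = (4957.0 + 2015) − 2658 = 4314.0 t/yr.
Box C: F(C→D) = (4314.0 + 2020) − 2410 = 3924.0 t/yr.
Box D: F(D→E) = (3924.0 + 932.2) − 1886 = 2970.2 t/yr.
Box E throughput = its input = 2970.2 t/yr; τ = 90980 / 2970.2 = 30.63 yr.

30.6 yr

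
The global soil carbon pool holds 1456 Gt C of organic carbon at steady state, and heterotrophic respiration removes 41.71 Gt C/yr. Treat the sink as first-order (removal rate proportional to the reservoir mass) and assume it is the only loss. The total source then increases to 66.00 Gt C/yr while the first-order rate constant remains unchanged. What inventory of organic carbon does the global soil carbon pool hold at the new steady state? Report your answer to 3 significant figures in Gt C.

Rate constant k = F/M = 41.71 / 1456 = 0.02865 yr⁻¹.
At the new steady state, source = k·M_new ⇒ M_new = 66.00 / 0.02865 = 2304 Gt C.
(Equivalently M_new = M × F_new/F_old = 1456 × 66.00/41.71.)

2300 Gt C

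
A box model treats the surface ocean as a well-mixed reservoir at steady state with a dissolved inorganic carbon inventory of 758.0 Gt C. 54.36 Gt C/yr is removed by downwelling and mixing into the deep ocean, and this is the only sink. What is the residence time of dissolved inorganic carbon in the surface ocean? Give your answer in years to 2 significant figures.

14 yr

τ = M / F = 758.0 / 54.36 = 13.94 yr.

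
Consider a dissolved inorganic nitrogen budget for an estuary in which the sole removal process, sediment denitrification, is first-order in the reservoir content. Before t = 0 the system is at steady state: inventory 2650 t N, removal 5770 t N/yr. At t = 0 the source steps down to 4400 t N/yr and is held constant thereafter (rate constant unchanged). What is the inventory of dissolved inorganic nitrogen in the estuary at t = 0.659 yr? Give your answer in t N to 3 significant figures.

2170 t N

τ = M₀/F₀ = 2650/5770 = 0.4593 yr; rate constant k = 1/τ.
New steady state M_∞ = F₁/k = F₁·τ = 4400 × 0.4593 = 2020.8 t N.
M(t) = M_∞ + (M₀ − M_∞)·e^(−t/τ); t/τ = 0.659/0.4593 = 1.435, so e^(−t/τ) = 0.2381.
M(t) = 2020.8 + 629.2 × 0.2381 = 2170.6 t N.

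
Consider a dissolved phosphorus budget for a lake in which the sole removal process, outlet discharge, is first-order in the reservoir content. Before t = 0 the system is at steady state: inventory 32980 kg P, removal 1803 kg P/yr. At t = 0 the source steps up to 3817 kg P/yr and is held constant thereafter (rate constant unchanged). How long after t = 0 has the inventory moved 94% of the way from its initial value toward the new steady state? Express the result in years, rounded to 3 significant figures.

τ = M₀/F₀ = 32980/1803 = 18.29 yr.
The remaining gap fraction is e^(−t/τ); 94% covered ⇒ e^(−t/τ) = 0.0600.
t = −τ ln(0.0600) = 18.29 × 2.813 = 51.46 yr.

51.5 yr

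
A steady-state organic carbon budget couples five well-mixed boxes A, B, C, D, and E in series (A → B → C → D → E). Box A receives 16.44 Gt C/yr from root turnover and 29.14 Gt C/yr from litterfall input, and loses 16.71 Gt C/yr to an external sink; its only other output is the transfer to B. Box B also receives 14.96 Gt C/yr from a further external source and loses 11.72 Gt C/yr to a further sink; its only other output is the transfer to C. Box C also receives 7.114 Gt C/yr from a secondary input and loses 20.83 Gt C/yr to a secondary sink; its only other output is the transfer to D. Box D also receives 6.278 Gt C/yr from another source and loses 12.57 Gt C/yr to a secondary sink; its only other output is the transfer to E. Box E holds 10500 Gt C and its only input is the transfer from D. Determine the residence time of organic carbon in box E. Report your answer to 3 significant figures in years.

868 yr

Box A: F(A→B) = (16.44 + 29.14) − 16.71 = 28.870 Gt C/yr.
Box B: F(B→C) = (28.870 + 14.96) − 11.72 = 32.110 Gt C/yr.
Box C: F(C→D) = (32.110 + 7.114) − 20.83 = 18.394 Gt C/yr.
Box D: F(D→E) = (18.394 + 6.278) − 12.57 = 12.102 Gt C/yr.
Box E throughput = its input = 12.102 Gt C/yr; τ = 10500 / 12.102 = 867.6 yr.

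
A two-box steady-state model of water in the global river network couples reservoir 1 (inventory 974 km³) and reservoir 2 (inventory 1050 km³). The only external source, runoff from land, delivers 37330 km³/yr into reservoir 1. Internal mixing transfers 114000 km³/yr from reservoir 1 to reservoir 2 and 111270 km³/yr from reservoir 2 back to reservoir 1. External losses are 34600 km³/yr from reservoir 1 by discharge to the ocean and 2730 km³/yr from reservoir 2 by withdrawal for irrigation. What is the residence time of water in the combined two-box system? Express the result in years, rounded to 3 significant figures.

Residence time in the combined system uses the total inventory and the total *external* removal — internal exchanges between the two boxes cancel.
M_total = 974 + 1050 = 2024.0 km³.
ΣF_external_out = 34600 + 2730 = 37330 km³/yr.
τ = M_total / ΣF_ext = 2024.0 / 37330 = 0.05422 yr.

0.0542 yr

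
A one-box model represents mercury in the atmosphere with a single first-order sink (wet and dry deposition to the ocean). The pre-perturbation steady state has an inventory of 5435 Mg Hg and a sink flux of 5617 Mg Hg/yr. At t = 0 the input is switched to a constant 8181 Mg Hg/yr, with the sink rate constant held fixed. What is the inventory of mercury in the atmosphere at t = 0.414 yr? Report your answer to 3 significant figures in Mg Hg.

Residence time τ = M₀/F₀ = 0.9676 yr. The eventual steady state is M_∞ = M₀·(F₁/F₀) = 5435 × 8181/5617 = 7915.9 Mg Hg.
The anomaly ΔM(t) = M(t) − M_∞ decays as ΔM₀·e^(−t/τ) with ΔM₀ = 5435 − 7915.9 = −2481 Mg Hg.
At t = 0.414 yr, e^(−t/τ) = e^(−0.4279) = 0.6519, so ΔM = −1617 Mg Hg and M = 7915.9 − 1617 = 6298.6 Mg Hg.

6300 Mg Hg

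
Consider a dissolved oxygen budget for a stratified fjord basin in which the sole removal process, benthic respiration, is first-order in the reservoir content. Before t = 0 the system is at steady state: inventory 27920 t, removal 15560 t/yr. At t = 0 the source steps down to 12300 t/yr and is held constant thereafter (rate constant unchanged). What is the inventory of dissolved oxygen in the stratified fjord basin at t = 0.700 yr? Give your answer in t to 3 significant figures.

The sink rate constant is k = F₀/M₀ = 15560/27920 = 0.5573 yr⁻¹.
Solving dM/dt = F₁ − kM with M(0) = M₀ gives M(t) = F₁/k + (M₀ − F₁/k)·e^(−kt).
F₁/k = 12300/0.5573 = 22070 t; kt = 0.5573 × 0.700 = 0.3901, e^(−kt) = 0.6770.
M(0.700) = 22070 + (27920 − 22070) × 0.6770 = 22070 + 3960 = 26030 t.

26000 t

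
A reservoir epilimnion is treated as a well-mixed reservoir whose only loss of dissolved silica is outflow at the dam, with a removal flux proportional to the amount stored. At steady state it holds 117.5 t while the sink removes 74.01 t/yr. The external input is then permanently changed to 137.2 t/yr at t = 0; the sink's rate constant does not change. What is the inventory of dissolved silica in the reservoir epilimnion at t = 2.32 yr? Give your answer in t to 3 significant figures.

195 t

The sink rate constant is k = F₀/M₀ = 74.01/117.5 = 0.6299 yr⁻¹.
Solving dM/dt = F₁ − kM with M(0) = M₀ gives M(t) = F₁/k + (M₀ − F₁/k)·e^(−kt).
F₁/k = 137.2/0.6299 = 217.82 t; kt = 0.6299 × 2.32 = 1.461, e^(−kt) = 0.2319.
M(2.32) = 217.82 + (117.5 − 217.82) × 0.2319 = 217.82 − 23.27 = 194.55 t.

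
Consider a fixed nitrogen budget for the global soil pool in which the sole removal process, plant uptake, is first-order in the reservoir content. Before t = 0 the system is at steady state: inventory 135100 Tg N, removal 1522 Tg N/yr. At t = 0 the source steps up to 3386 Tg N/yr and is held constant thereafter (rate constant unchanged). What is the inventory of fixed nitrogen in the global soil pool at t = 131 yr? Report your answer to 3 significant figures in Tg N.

263000 Tg N

Residence time τ = M₀/F₀ = 88.76 yr. The eventual steady state is M_∞ = M₀·(F₁/F₀) = 135100 × 3386/1522 = 300560 Tg N.
The anomaly ΔM(t) = M(t) − M_∞ decays as ΔM₀·e^(−t/τ) with ΔM₀ = 135100 − 300560 = −165500 Tg N.
At t = 131 yr, e^(−t/τ) = e^(−1.476) = 0.2286, so ΔM = −37820 Tg N and M = 300560 − 37820 = 262740 Tg N.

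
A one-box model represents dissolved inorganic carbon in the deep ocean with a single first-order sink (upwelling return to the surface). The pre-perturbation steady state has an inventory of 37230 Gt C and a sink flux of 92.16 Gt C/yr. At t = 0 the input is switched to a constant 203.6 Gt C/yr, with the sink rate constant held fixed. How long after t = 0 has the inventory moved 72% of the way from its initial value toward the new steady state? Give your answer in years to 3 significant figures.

514 yr

τ = M₀/F₀ = 37230/92.16 = 404.0 yr.
The remaining gap fraction is e^(−t/τ); 72% covered ⇒ e^(−t/τ) = 0.280.
t = −τ ln(0.280) = 404.0 × 1.273 = 514.2 yr.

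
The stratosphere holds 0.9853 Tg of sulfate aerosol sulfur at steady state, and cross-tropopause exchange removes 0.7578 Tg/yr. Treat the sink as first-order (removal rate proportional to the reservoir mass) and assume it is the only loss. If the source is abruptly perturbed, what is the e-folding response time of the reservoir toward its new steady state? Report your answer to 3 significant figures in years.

1.30 yr

For a linear reservoir the response time equals the residence time τ = M/F.
τ = 0.9853 / 0.7578 = 1.300 yr.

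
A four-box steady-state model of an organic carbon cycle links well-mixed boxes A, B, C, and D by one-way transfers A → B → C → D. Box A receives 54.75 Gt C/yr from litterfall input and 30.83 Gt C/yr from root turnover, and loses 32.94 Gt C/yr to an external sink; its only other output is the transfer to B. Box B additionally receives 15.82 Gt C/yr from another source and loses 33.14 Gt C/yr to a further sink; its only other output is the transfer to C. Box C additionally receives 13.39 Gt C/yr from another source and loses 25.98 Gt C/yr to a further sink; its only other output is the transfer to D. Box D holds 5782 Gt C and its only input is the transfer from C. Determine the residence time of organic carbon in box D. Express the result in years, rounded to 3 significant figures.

254 yr

Box A: F(A→B) = (54.75 + 30.83) − 32.94 = 52.640 Gt C/yr.
Box B: F(B→C) = (52.640 + 15.82) − 33.14 = 35.320 Gt C/yr.
Box C: F(C→D) = (35.320 + 13.39) − 25.98 = 22.730 Gt C/yr.
Box D throughput = its input = 22.730 Gt C/yr; τ = 5782 / 22.730 = 254.4 yr.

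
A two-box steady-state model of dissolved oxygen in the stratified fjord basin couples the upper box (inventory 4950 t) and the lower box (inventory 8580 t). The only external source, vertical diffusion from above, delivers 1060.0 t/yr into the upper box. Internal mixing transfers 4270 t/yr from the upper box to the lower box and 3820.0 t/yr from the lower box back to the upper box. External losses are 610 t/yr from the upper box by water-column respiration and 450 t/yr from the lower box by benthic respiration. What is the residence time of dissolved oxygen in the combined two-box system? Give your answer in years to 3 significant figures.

12.8 yr

Treat the two boxes together as one reservoir: the mixing fluxes between them are internal recycling, so τ = ΣM / Σ(external losses).
M_total = 4950 + 8580 = 13530 t.
ΣF_external_out = 610 + 450 = 1060.0 t/yr.
τ = M_total / ΣF_ext = 13530 / 1060.0 = 12.76 yr.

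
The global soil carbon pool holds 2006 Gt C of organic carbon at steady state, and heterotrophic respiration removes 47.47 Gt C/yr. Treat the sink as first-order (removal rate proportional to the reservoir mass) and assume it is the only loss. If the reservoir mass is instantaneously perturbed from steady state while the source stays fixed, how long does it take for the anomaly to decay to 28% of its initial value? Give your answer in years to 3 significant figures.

For a linear reservoir the anomaly decays as exp(−t/τ) with τ = M/F = 2006/47.47 = 42.26 yr.
exp(−t/τ) = 0.28 ⇒ t = −τ ln(0.28) = 42.26 × 1.273 = 53.79 yr.

53.8 yr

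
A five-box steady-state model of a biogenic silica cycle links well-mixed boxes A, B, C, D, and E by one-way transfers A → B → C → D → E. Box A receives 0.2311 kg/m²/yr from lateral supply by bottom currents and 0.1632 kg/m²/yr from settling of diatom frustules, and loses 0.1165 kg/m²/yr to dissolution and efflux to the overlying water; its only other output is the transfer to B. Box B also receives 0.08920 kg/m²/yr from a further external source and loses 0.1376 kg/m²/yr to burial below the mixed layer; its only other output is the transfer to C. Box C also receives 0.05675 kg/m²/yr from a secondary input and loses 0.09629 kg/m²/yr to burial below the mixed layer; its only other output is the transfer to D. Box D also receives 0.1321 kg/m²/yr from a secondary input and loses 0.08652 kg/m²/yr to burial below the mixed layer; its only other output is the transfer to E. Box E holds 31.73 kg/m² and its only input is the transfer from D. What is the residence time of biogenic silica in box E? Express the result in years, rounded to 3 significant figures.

135 yr

Box A: F(A→B) = (0.2311 + 0.1632) − 0.1165 = 0.27780 kg/m²/yr.
Box B: F(B→C) = (0.27780 + 0.08920) − 0.1376 = 0.22940 kg/m²/yr.
Box C: F(C→D) = (0.22940 + 0.05675) − 0.09629 = 0.18986 kg/m²/yr.
Box D: F(D→E) = (0.18986 + 0.1321) − 0.08652 = 0.23544 kg/m²/yr.
Box E throughput = its input = 0.23544 kg/m²/yr; τ = 31.73 / 0.23544 = 134.8 yr.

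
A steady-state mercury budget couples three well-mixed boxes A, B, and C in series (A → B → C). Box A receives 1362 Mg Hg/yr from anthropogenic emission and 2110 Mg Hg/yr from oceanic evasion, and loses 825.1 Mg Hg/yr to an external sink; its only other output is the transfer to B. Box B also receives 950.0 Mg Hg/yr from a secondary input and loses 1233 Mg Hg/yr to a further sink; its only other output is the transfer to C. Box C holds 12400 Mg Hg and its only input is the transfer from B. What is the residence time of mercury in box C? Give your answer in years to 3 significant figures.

Box A: F(A→B) = (1362 + 2110) − 825.1 = 2646.9 Mg Hg/yr.
Box B: F(B→C) = (2646.9 + 950.0) − 1233 = 2363.9 Mg Hg/yr.
Box C throughput = its input = 2363.9 Mg Hg/yr; τ = 12400 / 2363.9 = 5.246 yr.

5.25 yr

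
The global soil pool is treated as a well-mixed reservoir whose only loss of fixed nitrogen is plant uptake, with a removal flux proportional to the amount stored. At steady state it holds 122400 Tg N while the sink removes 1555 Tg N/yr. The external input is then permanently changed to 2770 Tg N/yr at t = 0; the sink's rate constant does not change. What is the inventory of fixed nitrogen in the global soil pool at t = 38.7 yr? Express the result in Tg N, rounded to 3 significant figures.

160000 Tg N

Residence time τ = M₀/F₀ = 78.71 yr. The eventual steady state is M_∞ = M₀·(F₁/F₀) = 122400 × 2770/1555 = 218040 Tg N.
The anomaly ΔM(t) = M(t) − M_∞ decays as ΔM₀·e^(−t/τ) with ΔM₀ = 122400 − 218040 = −95640 Tg N.
At t = 38.7 yr, e^(−t/τ) = e^(−0.4917) = 0.6116, so ΔM = −58490 Tg N and M = 218040 − 58490 = 159540 Tg N.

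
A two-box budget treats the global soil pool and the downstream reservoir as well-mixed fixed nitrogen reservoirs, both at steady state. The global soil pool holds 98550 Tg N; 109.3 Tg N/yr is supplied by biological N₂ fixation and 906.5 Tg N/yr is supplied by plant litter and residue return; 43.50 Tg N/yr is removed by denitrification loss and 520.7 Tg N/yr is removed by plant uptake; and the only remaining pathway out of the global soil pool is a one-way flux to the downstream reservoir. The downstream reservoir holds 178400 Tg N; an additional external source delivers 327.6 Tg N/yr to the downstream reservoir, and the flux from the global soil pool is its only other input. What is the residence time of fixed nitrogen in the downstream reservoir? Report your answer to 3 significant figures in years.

Balance the global soil pool: ΣF_in = 109.3 + 906.5 = 1015.8 Tg N/yr.
Flux to the downstream reservoir = ΣF_in − (43.50 + 520.7) = 451.60 Tg N/yr.
Total input to the downstream reservoir = 451.60 + 327.6 = 779.20 Tg N/yr; at steady state this equals its total output.
τ = M / F = 178400 / 779.20 = 229.0 yr.

229 yr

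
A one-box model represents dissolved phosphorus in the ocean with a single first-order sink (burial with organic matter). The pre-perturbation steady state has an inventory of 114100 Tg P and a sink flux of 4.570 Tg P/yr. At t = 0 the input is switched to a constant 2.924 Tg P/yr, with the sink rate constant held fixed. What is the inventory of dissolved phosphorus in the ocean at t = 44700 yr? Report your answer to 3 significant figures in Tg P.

Residence time τ = M₀/F₀ = 24970 yr. The eventual steady state is M_∞ = M₀·(F₁/F₀) = 114100 × 2.924/4.570 = 73004 Tg P.
The anomaly ΔM(t) = M(t) − M_∞ decays as ΔM₀·e^(−t/τ) with ΔM₀ = 114100 − 73004 = 41100 Tg P.
At t = 44700 yr, e^(−t/τ) = e^(−1.790) = 0.1669, so ΔM = 6859 Tg P and M = 73004 + 6859 = 79863 Tg P.

79900 Tg P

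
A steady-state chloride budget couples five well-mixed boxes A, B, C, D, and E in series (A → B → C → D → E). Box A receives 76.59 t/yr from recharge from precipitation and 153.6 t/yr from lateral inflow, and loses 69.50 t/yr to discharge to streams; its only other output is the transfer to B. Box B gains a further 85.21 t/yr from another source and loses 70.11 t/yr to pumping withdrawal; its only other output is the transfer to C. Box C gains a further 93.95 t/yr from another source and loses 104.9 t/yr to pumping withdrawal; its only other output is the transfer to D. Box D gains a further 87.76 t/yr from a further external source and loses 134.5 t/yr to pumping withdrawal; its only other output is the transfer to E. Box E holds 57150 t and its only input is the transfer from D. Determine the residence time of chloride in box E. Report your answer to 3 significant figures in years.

Box A: F(A→B) = (76.59 + 153.6) − 69.50 = 160.69 t/yr.
Box B: F(B→C) = (160.69 + 85.21) − 70.11 = 175.79 t/yr.
Box C: F(C→D) = (175.79 + 93.95) − 104.9 = 164.84 t/yr.
Box D: F(D→E) = (164.84 + 87.76) − 134.5 = 118.10 t/yr.
Box E throughput = its input = 118.10 t/yr; τ = 57150 / 118.10 = 483.9 yr.

484 yr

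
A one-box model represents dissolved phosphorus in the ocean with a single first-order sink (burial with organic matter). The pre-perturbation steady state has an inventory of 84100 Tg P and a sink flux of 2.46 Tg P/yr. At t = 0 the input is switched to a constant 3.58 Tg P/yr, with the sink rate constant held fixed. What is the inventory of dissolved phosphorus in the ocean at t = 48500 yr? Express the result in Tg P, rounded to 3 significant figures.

The sink rate constant is k = F₀/M₀ = 2.46/84100 = 2.925×10^-5 yr⁻¹.
Solving dM/dt = F₁ − kM with M(0) = M₀ gives M(t) = F₁/k + (M₀ − F₁/k)·e^(−kt).
F₁/k = 3.58/2.925×10^-5 = 122390 Tg P; kt = 2.925×10^-5 × 48500 = 1.419, e^(−kt) = 0.2420.
M(48500) = 122390 + (84100 − 122390) × 0.2420 = 122390 − 9267 = 113120 Tg P.

113000 Tg P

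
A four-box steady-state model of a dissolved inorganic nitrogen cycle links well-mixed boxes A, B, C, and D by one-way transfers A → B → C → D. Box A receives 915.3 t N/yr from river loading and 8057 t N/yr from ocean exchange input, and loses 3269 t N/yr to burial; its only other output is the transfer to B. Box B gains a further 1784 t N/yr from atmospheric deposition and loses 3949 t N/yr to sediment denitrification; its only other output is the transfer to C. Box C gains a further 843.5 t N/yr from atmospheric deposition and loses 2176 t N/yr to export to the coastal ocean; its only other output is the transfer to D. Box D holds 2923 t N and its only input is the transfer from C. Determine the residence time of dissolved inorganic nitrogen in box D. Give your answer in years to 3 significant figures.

1.33 yr

Box A: F(A→B) = (915.3 + 8057) − 3269 = 5703.3 t N/yr.
Box B: F(B→C) = (5703.3 + 1784) − 3949 = 3538.3 t N/yr.
Box C: F(C→D) = (3538.3 + 843.5) − 2176 = 2205.8 t N/yr.
Box D throughput = its input = 2205.8 t N/yr; τ = 2923 / 2205.8 = 1.325 yr.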